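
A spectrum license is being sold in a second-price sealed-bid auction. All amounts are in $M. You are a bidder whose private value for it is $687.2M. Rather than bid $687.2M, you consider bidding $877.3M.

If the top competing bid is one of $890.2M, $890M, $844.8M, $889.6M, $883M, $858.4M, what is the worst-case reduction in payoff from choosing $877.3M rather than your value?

$890.2M: same outcome either way → loss $0M.
$890M: same outcome either way → loss $0M.
$844.8M: truthful gives $0M, deviation gives −$157.6M → loss $157.6M.
$889.6M: same outcome either way → loss $0M.
$883M: same outcome either way → loss $0M.
$858.4M: truthful gives $0M, deviation gives −$171.2M → loss $171.2M.
Maximum loss: $171.2M.

$171.2M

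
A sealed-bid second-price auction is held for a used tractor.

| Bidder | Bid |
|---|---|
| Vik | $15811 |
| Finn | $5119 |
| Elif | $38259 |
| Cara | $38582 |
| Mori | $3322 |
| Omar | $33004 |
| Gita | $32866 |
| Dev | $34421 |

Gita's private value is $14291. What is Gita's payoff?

$0

Highest bid: Cara at $38582, so Cara wins.
Second-highest bid: Elif at $38259 — that is the price the winner pays.
Gita did not win, so Gita pays nothing and receives nothing: payoff $0.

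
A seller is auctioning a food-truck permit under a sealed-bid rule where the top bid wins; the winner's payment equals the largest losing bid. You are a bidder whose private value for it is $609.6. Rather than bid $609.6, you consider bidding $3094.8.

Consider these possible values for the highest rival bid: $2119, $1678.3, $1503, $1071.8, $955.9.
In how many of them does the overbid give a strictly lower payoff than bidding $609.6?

5

The deviation hurts exactly when the highest competing bid lies strictly between $609.6 and $3094.8 — overbidding then wins at a price above your value.
$2119: inside the interval → strictly worse (loss $1509.4).
$1678.3: inside the interval → strictly worse (loss $1068.7).
$1503: inside the interval → strictly worse (loss $893.4).
$1071.8: inside the interval → strictly worse (loss $462.2).
$955.9: inside the interval → strictly worse (loss $346.3).
Count: 5.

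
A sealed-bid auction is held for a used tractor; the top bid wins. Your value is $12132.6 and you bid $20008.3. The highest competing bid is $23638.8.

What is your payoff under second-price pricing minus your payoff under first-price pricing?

Your bid $20008.3 is below $23638.8, so you lose under either rule.
Payoff is $0 in both cases; difference = $0.

$0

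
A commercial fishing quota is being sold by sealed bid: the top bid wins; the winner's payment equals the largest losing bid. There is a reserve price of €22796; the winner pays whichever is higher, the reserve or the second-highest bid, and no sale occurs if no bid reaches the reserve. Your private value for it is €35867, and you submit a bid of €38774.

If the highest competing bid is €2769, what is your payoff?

€13071

Your bid €38774 is the highest and exceeds the reserve.
Price = max(second-highest bid, reserve) = max(€2769, €22796) = €22796.
Payoff = €35867 − €22796 = €13071.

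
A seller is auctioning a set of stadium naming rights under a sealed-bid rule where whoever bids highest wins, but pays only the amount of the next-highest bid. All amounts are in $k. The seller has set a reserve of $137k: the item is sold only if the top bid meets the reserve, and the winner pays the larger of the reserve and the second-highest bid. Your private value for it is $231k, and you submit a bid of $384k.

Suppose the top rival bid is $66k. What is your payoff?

Your bid $384k is the highest and exceeds the reserve.
Price = max(second-highest bid, reserve) = max($66k, $137k) = $137k.
Payoff = $231k − $137k = $94k.

$94k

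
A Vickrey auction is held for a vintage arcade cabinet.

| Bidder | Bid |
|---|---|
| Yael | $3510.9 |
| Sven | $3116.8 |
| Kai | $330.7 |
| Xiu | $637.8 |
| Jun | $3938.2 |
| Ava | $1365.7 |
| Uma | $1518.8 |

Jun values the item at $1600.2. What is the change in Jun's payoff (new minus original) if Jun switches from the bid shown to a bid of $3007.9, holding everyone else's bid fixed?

The highest bid among the other bidders is $3510.9; Jun's bid doesn't change that.
Original bid $3938.2: Jun is highest, pays the top rival bid $3510.9; payoff $1600.2 − $3510.9 = −$1910.7.
Alternative bid $3007.9: Jun is not highest (top rival bid is $3510.9); payoff $0.
Change in payoff = $0 − (−$1910.7) = $1910.7.

$1910.7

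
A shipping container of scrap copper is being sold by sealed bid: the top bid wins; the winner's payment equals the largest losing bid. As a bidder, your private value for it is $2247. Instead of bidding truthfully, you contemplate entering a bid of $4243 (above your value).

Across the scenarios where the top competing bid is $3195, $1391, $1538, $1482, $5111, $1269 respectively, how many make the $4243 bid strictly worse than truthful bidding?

1

The deviation hurts exactly when the highest competing bid lies strictly between $2247 and $4243 — overbidding then wins at a price above your value.
$3195: inside the interval → strictly worse (loss $948).
$1391: below both → same outcome either way.
$1538: below both → same outcome either way.
$1482: below both → same outcome either way.
$5111: above both → same outcome either way.
$1269: below both → same outcome either way.
Count: 1.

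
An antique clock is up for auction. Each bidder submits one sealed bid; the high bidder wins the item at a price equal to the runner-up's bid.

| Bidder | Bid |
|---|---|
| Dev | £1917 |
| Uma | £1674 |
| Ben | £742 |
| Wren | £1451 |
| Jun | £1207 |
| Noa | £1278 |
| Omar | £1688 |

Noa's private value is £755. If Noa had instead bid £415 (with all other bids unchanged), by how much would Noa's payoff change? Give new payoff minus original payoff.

The highest bid among the other bidders is £1917; Noa's bid doesn't change that.
Original bid £1278: Noa is not highest (top rival bid is £1917); payoff £0.
Alternative bid £415: Noa is not highest (top rival bid is £1917); payoff £0.
Change in payoff = £0 − (£0) = £0.

£0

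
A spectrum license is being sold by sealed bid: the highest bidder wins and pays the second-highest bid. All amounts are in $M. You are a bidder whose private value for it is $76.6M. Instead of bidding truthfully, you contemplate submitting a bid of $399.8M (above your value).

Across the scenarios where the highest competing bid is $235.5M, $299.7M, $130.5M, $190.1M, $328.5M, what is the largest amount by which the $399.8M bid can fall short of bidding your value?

$235.5M: truthful gives $0M, deviation gives −$158.9M → loss $158.9M.
$299.7M: truthful gives $0M, deviation gives −$223.1M → loss $223.1M.
$130.5M: truthful gives $0M, deviation gives −$53.9M → loss $53.9M.
$190.1M: truthful gives $0M, deviation gives −$113.5M → loss $113.5M.
$328.5M: truthful gives $0M, deviation gives −$251.9M → loss $251.9M.
Maximum loss: $251.9M.

$251.9M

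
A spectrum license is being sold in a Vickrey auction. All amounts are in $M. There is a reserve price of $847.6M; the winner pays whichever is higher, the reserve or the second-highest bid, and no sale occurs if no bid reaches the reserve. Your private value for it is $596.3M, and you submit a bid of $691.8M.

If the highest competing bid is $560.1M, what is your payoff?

$0M

Your bid $691.8M is the highest bid but falls below the reserve $847.6M, so the item goes unsold. Payoff $0M.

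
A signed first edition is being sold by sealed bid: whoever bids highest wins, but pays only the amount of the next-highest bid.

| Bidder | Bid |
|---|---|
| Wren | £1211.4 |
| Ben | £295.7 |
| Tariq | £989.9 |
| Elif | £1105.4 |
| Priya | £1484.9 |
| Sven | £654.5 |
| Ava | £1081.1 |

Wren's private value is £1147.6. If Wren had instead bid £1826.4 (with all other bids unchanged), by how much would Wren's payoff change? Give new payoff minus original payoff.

The highest bid among the other bidders is £1484.9; Wren's bid doesn't change that.
Original bid £1211.4: Wren is not highest (top rival bid is £1484.9); payoff £0.
Alternative bid £1826.4: Wren is highest, pays the top rival bid £1484.9; payoff £1147.6 − £1484.9 = −£337.3.
Change in payoff = −£337.3 − (£0) = −£337.3.

−£337.3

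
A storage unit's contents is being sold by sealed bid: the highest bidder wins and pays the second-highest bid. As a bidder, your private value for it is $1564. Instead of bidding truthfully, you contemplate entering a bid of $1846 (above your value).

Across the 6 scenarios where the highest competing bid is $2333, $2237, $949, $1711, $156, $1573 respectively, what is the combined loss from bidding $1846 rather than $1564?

$156

The deviation costs you only when the competing bid falls strictly between $1564 and $1846; elsewhere both bids give the same outcome.
$2333: outcomes coincide → loss $0.
$2237: outcomes coincide → loss $0.
$949: outcomes coincide → loss $0.
$1711: truthful payoff $0, deviation payoff −$147 → loss $147.
$156: outcomes coincide → loss $0.
$1573: truthful payoff $0, deviation payoff −$9 → loss $9.
Total loss = $147 + $9 = $156.
In a second-price auction your bid sets only whether you win, not what you pay, so bidding your true value is weakly dominant.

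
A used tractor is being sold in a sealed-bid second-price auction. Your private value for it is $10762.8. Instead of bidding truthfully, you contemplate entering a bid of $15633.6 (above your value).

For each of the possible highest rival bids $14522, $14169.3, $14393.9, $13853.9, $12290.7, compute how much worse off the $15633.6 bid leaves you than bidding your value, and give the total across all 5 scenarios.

The deviation costs you only when the competing bid falls strictly between $10762.8 and $15633.6; elsewhere both bids give the same outcome.
$14522: truthful payoff $0, deviation payoff −$3759.2 → loss $3759.2.
$14169.3: truthful payoff $0, deviation payoff −$3406.5 → loss $3406.5.
$14393.9: truthful payoff $0, deviation payoff −$3631.1 → loss $3631.1.
$13853.9: truthful payoff $0, deviation payoff −$3091.1 → loss $3091.1.
$12290.7: truthful payoff $0, deviation payoff −$1527.9 → loss $1527.9.
Total loss = $3759.2 + $3406.5 + $3631.1 + $3091.1 + $1527.9 = $15415.8.

$15415.8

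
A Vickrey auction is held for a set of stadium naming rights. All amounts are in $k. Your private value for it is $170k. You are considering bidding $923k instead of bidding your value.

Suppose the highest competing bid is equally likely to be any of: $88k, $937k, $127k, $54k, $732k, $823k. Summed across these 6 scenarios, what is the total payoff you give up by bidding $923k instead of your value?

The deviation costs you only when the competing bid falls strictly between $170k and $923k; elsewhere both bids give the same outcome.
$88k: outcomes coincide → loss $0k.
$937k: outcomes coincide → loss $0k.
$127k: outcomes coincide → loss $0k.
$54k: outcomes coincide → loss $0k.
$732k: truthful payoff $0k, deviation payoff −$562k → loss $562k.
$823k: truthful payoff $0k, deviation payoff −$653k → loss $653k.
Total loss = $562k + $653k = $1215k.
Because the price is fixed by the runner-up's bid, deviating from your value can only change a good outcome into a bad one — never the reverse.

$1215k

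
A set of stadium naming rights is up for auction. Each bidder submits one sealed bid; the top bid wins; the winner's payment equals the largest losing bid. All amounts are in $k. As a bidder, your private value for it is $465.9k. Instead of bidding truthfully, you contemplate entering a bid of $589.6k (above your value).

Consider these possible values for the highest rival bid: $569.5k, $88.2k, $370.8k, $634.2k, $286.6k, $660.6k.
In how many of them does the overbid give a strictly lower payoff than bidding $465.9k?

1

The deviation hurts exactly when the highest competing bid lies strictly between $465.9k and $589.6k — overbidding then wins at a price above your value.
$569.5k: inside the interval → strictly worse (loss $103.6k).
$88.2k: below both → same outcome either way.
$370.8k: below both → same outcome either way.
$634.2k: above both → same outcome either way.
$286.6k: below both → same outcome either way.
$660.6k: above both → same outcome either way.
Count: 1.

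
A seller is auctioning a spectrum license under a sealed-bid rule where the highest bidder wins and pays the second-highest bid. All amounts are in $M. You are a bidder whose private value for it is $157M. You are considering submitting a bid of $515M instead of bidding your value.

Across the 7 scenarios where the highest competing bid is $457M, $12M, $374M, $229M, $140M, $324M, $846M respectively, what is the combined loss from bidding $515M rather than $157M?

The deviation costs you only when the competing bid falls strictly between $157M and $515M; elsewhere both bids give the same outcome.
$457M: truthful payoff $0M, deviation payoff −$300M → loss $300M.
$12M: outcomes coincide → loss $0M.
$374M: truthful payoff $0M, deviation payoff −$217M → loss $217M.
$229M: truthful payoff $0M, deviation payoff −$72M → loss $72M.
$140M: outcomes coincide → loss $0M.
$324M: truthful payoff $0M, deviation payoff −$167M → loss $167M.
$846M: outcomes coincide → loss $0M.
Total loss = $300M + $217M + $72M + $167M = $756M.
Truthful bidding weakly dominates here: raising your bid can only win items priced above your value, and lowering it can only forfeit items priced below.

$756M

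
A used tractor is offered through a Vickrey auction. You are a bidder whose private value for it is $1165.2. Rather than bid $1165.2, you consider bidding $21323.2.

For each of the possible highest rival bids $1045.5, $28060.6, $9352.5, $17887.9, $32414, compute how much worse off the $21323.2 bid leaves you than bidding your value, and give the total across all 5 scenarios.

$24910

The deviation costs you only when the competing bid falls strictly between $1165.2 and $21323.2; elsewhere both bids give the same outcome.
$1045.5: outcomes coincide → loss $0.
$28060.6: outcomes coincide → loss $0.
$9352.5: truthful payoff $0, deviation payoff −$8187.3 → loss $8187.3.
$17887.9: truthful payoff $0, deviation payoff −$16722.7 → loss $16722.7.
$32414: outcomes coincide → loss $0.
Total loss = $8187.3 + $16722.7 = $24910.
Because the price is fixed by the runner-up's bid, deviating from your value can only change a good outcome into a bad one — never the reverse.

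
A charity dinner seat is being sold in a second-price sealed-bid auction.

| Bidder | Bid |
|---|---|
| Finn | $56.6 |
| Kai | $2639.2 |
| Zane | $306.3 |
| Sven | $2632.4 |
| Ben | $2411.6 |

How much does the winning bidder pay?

$2632.4

Highest bid: Kai at $2639.2, so Kai wins.
Second-highest bid: Sven at $2632.4 — that is the price the winner pays.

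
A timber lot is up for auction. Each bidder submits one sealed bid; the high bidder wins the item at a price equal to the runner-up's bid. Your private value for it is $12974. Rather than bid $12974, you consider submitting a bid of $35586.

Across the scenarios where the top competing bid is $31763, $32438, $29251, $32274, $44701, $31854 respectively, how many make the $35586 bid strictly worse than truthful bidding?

The deviation hurts exactly when the highest competing bid lies strictly between $12974 and $35586 — overbidding then wins at a price above your value.
$31763: inside the interval → strictly worse (loss $18789).
$32438: inside the interval → strictly worse (loss $19464).
$29251: inside the interval → strictly worse (loss $16277).
$32274: inside the interval → strictly worse (loss $19300).
$44701: above both → same outcome either way.
$31854: inside the interval → strictly worse (loss $18880).
Count: 5.

5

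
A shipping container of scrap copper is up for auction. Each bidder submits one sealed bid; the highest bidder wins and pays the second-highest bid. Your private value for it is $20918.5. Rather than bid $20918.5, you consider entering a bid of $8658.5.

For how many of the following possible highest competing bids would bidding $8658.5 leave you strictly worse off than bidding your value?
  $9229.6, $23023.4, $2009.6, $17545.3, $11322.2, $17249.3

The deviation hurts exactly when the highest competing bid lies strictly between $8658.5 and $20918.5 — underbidding then forfeits a profitable win.
$9229.6: inside the interval → strictly worse (loss $11688.9).
$23023.4: above both → same outcome either way.
$2009.6: below both → same outcome either way.
$17545.3: inside the interval → strictly worse (loss $3373.2).
$11322.2: inside the interval → strictly worse (loss $9596.3).
$17249.3: inside the interval → strictly worse (loss $3669.2).
Count: 4.

4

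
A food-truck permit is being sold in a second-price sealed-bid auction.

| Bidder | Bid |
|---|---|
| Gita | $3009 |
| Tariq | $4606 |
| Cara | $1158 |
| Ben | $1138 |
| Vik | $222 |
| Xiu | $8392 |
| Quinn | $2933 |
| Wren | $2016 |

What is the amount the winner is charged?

Highest bid: Xiu at $8392, so Xiu wins.
Second-highest bid: Tariq at $4606 — that is the price the winner pays.

$4606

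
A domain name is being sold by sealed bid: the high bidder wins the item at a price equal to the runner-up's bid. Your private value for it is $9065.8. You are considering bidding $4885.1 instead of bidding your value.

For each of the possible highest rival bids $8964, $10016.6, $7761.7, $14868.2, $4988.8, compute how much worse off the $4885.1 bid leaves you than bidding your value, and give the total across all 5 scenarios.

$5482.9

The deviation costs you only when the competing bid falls strictly between $4885.1 and $9065.8; elsewhere both bids give the same outcome.
$8964: truthful payoff $101.8, deviation payoff $0 → loss $101.8.
$10016.6: outcomes coincide → loss $0.
$7761.7: truthful payoff $1304.1, deviation payoff $0 → loss $1304.1.
$14868.2: outcomes coincide → loss $0.
$4988.8: truthful payoff $4077, deviation payoff $0 → loss $4077.
Total loss = $101.8 + $1304.1 + $4077 = $5482.9.
In a second-price auction your bid sets only whether you win, not what you pay, so bidding your true value is weakly dominant.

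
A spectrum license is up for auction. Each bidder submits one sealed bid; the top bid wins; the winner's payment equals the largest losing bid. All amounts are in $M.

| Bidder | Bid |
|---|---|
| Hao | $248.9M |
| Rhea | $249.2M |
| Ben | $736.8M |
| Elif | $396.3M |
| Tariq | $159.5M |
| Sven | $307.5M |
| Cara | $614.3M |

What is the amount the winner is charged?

Highest bid: Ben at $736.8M, so Ben wins.
Second-highest bid: Cara at $614.3M — that is the price the winner pays.

$614.3M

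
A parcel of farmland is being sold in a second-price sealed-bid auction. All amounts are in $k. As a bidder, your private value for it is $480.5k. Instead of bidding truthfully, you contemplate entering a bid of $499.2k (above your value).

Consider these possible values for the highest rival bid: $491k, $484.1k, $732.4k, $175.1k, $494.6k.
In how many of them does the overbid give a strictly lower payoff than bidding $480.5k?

3

The deviation hurts exactly when the highest competing bid lies strictly between $480.5k and $499.2k — overbidding then wins at a price above your value.
$491k: inside the interval → strictly worse (loss $10.5k).
$484.1k: inside the interval → strictly worse (loss $3.6k).
$732.4k: above both → same outcome either way.
$175.1k: below both → same outcome either way.
$494.6k: inside the interval → strictly worse (loss $14.1k).
Count: 3.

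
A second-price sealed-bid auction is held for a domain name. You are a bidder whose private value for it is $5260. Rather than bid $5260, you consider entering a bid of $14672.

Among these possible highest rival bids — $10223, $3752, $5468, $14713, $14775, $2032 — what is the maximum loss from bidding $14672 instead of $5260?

$4963

$10223: truthful gives $0, deviation gives −$4963 → loss $4963.
$3752: same outcome either way → loss $0.
$5468: truthful gives $0, deviation gives −$208 → loss $208.
$14713: same outcome either way → loss $0.
$14775: same outcome either way → loss $0.
$2032: same outcome either way → loss $0.
Maximum loss: $4963.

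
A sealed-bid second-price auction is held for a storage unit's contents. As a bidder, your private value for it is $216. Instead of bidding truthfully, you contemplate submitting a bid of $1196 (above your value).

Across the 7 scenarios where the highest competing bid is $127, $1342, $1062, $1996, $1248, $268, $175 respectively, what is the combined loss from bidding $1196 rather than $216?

$898

The deviation costs you only when the competing bid falls strictly between $216 and $1196; elsewhere both bids give the same outcome.
$127: outcomes coincide → loss $0.
$1342: outcomes coincide → loss $0.
$1062: truthful payoff $0, deviation payoff −$846 → loss $846.
$1996: outcomes coincide → loss $0.
$1248: outcomes coincide → loss $0.
$268: truthful payoff $0, deviation payoff −$52 → loss $52.
$175: outcomes coincide → loss $0.
Total loss = $846 + $52 = $898.
Truthful bidding weakly dominates here: raising your bid can only win items priced above your value, and lowering it can only forfeit items priced below.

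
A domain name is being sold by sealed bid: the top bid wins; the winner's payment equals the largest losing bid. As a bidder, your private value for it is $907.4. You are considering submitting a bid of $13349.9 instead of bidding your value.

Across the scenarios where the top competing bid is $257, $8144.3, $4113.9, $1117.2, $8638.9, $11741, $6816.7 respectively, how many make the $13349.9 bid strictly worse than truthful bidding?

The deviation hurts exactly when the highest competing bid lies strictly between $907.4 and $13349.9 — overbidding then wins at a price above your value.
$257: below both → same outcome either way.
$8144.3: inside the interval → strictly worse (loss $7236.9).
$4113.9: inside the interval → strictly worse (loss $3206.5).
$1117.2: inside the interval → strictly worse (loss $209.8).
$8638.9: inside the interval → strictly worse (loss $7731.5).
$11741: inside the interval → strictly worse (loss $10833.6).
$6816.7: inside the interval → strictly worse (loss $5909.3).
Count: 6.

6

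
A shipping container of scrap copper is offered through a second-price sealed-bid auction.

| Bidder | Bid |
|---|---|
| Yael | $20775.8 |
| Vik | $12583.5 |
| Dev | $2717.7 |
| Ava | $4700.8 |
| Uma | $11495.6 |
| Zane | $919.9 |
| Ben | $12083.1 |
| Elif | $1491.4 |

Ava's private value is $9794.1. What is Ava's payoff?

$0

Highest bid: Yael at $20775.8, so Yael wins.
Second-highest bid: Vik at $12583.5 — that is the price the winner pays.
Ava did not win, so Ava pays nothing and receives nothing: payoff $0.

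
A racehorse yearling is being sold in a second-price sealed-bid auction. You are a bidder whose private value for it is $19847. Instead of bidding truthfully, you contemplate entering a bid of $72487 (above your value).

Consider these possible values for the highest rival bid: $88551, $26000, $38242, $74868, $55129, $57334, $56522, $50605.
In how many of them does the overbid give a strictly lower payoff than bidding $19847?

The deviation hurts exactly when the highest competing bid lies strictly between $19847 and $72487 — overbidding then wins at a price above your value.
$88551: above both → same outcome either way.
$26000: inside the interval → strictly worse (loss $6153).
$38242: inside the interval → strictly worse (loss $18395).
$74868: above both → same outcome either way.
$55129: inside the interval → strictly worse (loss $35282).
$57334: inside the interval → strictly worse (loss $37487).
$56522: inside the interval → strictly worse (loss $36675).
$50605: inside the interval → strictly worse (loss $30758).
Count: 6.

6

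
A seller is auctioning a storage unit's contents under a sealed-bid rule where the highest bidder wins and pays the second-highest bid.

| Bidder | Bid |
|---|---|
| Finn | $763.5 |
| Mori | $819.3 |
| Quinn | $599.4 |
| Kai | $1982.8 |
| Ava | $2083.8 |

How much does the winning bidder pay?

Highest bid: Ava at $2083.8, so Ava wins.
Second-highest bid: Kai at $1982.8 — that is the price the winner pays.

$1982.8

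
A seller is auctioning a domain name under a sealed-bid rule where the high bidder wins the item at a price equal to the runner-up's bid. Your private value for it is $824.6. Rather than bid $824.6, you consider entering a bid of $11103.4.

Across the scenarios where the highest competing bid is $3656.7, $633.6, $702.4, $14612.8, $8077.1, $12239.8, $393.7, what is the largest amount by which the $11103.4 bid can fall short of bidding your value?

$3656.7: truthful gives $0, deviation gives −$2832.1 → loss $2832.1.
$633.6: same outcome either way → loss $0.
$702.4: same outcome either way → loss $0.
$14612.8: same outcome either way → loss $0.
$8077.1: truthful gives $0, deviation gives −$7252.5 → loss $7252.5.
$12239.8: same outcome either way → loss $0.
$393.7: same outcome either way → loss $0.
Maximum loss: $7252.5.

$7252.5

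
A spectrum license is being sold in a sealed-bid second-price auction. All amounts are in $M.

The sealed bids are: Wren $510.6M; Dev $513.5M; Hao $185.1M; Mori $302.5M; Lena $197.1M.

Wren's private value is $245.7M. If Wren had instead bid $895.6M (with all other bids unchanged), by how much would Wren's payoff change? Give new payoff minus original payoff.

−$267.8M

The highest bid among the other bidders is $513.5M; Wren's bid doesn't change that.
Original bid $510.6M: Wren is not highest (top rival bid is $513.5M); payoff $0M.
Alternative bid $895.6M: Wren is highest, pays the top rival bid $513.5M; payoff $245.7M − $513.5M = −$267.8M.
Change in payoff = −$267.8M − ($0M) = −$267.8M.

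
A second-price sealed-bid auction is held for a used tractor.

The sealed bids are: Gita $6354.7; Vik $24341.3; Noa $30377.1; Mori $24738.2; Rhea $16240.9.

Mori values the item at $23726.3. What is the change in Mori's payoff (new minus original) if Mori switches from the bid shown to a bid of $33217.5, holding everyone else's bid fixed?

The highest bid among the other bidders is $30377.1; Mori's bid doesn't change that.
Original bid $24738.2: Mori is not highest (top rival bid is $30377.1); payoff $0.
Alternative bid $33217.5: Mori is highest, pays the top rival bid $30377.1; payoff $23726.3 − $30377.1 = −$6650.8.
Change in payoff = −$6650.8 − ($0) = −$6650.8.

−$6650.8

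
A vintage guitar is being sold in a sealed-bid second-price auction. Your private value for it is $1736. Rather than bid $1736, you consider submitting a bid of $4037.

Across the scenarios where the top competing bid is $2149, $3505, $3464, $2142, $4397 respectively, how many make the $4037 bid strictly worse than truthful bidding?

The deviation hurts exactly when the highest competing bid lies strictly between $1736 and $4037 — overbidding then wins at a price above your value.
$2149: inside the interval → strictly worse (loss $413).
$3505: inside the interval → strictly worse (loss $1769).
$3464: inside the interval → strictly worse (loss $1728).
$2142: inside the interval → strictly worse (loss $406).
$4397: above both → same outcome either way.
Count: 4.

4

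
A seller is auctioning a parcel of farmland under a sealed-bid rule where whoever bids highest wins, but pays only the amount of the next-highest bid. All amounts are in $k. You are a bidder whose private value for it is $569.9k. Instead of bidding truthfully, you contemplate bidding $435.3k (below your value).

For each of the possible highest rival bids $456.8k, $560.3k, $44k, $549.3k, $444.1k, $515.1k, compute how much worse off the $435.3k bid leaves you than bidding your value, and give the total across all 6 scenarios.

$323.9k

The deviation costs you only when the competing bid falls strictly between $435.3k and $569.9k; elsewhere both bids give the same outcome.
$456.8k: truthful payoff $113.1k, deviation payoff $0k → loss $113.1k.
$560.3k: truthful payoff $9.6k, deviation payoff $0k → loss $9.6k.
$44k: outcomes coincide → loss $0k.
$549.3k: truthful payoff $20.6k, deviation payoff $0k → loss $20.6k.
$444.1k: truthful payoff $125.8k, deviation payoff $0k → loss $125.8k.
$515.1k: truthful payoff $54.8k, deviation payoff $0k → loss $54.8k.
Total loss = $113.1k + $9.6k + $20.6k + $125.8k + $54.8k = $323.9k.
In a second-price auction your bid sets only whether you win, not what you pay, so bidding your true value is weakly dominant.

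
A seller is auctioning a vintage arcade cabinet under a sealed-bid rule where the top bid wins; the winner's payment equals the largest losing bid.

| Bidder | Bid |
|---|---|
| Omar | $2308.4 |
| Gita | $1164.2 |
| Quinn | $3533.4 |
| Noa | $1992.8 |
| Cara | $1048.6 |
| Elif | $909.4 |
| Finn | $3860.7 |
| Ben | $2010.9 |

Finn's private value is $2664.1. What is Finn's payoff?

−$869.3

Highest bid: Finn at $3860.7, so Finn wins.
Second-highest bid: Quinn at $3533.4 — that is the price the winner pays.
Finn's payoff = value − price = $2664.1 − $3533.4 = −$869.3.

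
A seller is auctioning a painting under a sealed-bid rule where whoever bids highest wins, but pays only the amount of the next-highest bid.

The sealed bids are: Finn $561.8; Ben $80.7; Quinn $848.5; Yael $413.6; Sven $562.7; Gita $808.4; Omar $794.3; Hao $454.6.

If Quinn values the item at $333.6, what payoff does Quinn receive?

Highest bid: Quinn at $848.5, so Quinn wins.
Second-highest bid: Gita at $808.4 — that is the price the winner pays.
Quinn's payoff = value − price = $333.6 − $808.4 = −$474.8.

−$474.8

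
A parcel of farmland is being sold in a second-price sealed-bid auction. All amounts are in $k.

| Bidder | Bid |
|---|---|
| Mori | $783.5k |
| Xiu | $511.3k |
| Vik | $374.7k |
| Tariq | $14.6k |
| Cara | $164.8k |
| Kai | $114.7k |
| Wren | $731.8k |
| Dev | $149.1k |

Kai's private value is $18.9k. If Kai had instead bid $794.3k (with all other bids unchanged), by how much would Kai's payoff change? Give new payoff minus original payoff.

The highest bid among the other bidders is $783.5k; Kai's bid doesn't change that.
Original bid $114.7k: Kai is not highest (top rival bid is $783.5k); payoff $0k.
Alternative bid $794.3k: Kai is highest, pays the top rival bid $783.5k; payoff $18.9k − $783.5k = −$764.6k.
Change in payoff = −$764.6k − ($0k) = −$764.6k.

−$764.6k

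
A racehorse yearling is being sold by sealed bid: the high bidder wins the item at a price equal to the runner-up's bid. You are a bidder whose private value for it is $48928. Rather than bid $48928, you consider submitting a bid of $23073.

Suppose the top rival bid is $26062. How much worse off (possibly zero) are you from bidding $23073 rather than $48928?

$22866

Bidding your value $48928: you win (since $48928 > $26062) and pay $26062. Payoff $22866.
Bidding $23073: you lose. Payoff $0.
The competing bid $26062 lies between your shaded bid and your value, so underbidding forfeits an item you could have won at a profitable price.
Loss from deviating = $22866 − ($0) = $22866.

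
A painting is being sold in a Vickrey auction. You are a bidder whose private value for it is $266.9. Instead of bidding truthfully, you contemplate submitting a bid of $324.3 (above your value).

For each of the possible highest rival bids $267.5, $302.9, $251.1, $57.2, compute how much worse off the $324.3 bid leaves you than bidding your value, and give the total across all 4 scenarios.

$36.6

The deviation costs you only when the competing bid falls strictly between $266.9 and $324.3; elsewhere both bids give the same outcome.
$267.5: truthful payoff $0, deviation payoff −$0.6 → loss $0.6.
$302.9: truthful payoff $0, deviation payoff −$36 → loss $36.
$251.1: outcomes coincide → loss $0.
$57.2: outcomes coincide → loss $0.
Total loss = $0.6 + $36 = $36.6.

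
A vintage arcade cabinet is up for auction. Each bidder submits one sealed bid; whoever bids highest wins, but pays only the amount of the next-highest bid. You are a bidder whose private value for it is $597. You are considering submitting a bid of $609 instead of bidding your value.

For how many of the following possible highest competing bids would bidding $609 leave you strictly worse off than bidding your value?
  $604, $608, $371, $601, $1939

The deviation hurts exactly when the highest competing bid lies strictly between $597 and $609 — overbidding then wins at a price above your value.
$604: inside the interval → strictly worse (loss $7).
$608: inside the interval → strictly worse (loss $11).
$371: below both → same outcome either way.
$601: inside the interval → strictly worse (loss $4).
$1939: above both → same outcome either way.
Count: 3.

3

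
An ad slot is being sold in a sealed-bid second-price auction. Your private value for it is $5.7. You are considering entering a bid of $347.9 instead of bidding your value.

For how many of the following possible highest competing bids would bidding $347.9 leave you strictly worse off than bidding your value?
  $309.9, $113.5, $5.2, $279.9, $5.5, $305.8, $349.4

The deviation hurts exactly when the highest competing bid lies strictly between $5.7 and $347.9 — overbidding then wins at a price above your value.
$309.9: inside the interval → strictly worse (loss $304.2).
$113.5: inside the interval → strictly worse (loss $107.8).
$5.2: below both → same outcome either way.
$279.9: inside the interval → strictly worse (loss $274.2).
$5.5: below both → same outcome either way.
$305.8: inside the interval → strictly worse (loss $300.1).
$349.4: above both → same outcome either way.
Count: 4.

4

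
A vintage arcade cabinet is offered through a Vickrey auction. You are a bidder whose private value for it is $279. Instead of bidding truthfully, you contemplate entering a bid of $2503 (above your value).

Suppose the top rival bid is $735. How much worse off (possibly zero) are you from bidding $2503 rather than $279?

$456

Bidding your value $279: you lose (since $279 < $735). Payoff $0.
Bidding $2503: you win and pay $735. Payoff $279 − $735 = −$456.
The competing bid $735 lies between your value and your inflated bid, so overbidding wins an item priced above your value.
Loss from deviating = $0 − (−$456) = $456.
Because the price is fixed by the runner-up's bid, deviating from your value can only change a good outcome into a bad one — never the reverse.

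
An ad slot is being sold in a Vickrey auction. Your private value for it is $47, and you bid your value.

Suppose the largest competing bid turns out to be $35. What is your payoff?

$12

Your bid $47 exceeds the highest competing bid $35, so you win.
In a second-price auction the winner pays the second-highest bid, $35.
Payoff = value − price = $47 − $35 = $12.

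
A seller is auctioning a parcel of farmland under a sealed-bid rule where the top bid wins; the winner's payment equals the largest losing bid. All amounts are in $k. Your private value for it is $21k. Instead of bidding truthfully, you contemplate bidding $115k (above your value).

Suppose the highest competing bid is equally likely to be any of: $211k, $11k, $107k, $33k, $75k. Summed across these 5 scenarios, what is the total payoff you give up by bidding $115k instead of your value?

$152k

The deviation costs you only when the competing bid falls strictly between $21k and $115k; elsewhere both bids give the same outcome.
$211k: outcomes coincide → loss $0k.
$11k: outcomes coincide → loss $0k.
$107k: truthful payoff $0k, deviation payoff −$86k → loss $86k.
$33k: truthful payoff $0k, deviation payoff −$12k → loss $12k.
$75k: truthful payoff $0k, deviation payoff −$54k → loss $54k.
Total loss = $86k + $12k + $54k = $152k.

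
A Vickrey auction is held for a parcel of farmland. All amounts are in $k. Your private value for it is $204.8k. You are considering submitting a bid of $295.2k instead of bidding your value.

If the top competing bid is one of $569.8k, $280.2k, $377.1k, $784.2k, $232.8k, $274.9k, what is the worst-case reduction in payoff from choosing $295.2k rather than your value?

$569.8k: same outcome either way → loss $0k.
$280.2k: truthful gives $0k, deviation gives −$75.4k → loss $75.4k.
$377.1k: same outcome either way → loss $0k.
$784.2k: same outcome either way → loss $0k.
$232.8k: truthful gives $0k, deviation gives −$28k → loss $28k.
$274.9k: truthful gives $0k, deviation gives −$70.1k → loss $70.1k.
Maximum loss: $75.4k.

$75.4k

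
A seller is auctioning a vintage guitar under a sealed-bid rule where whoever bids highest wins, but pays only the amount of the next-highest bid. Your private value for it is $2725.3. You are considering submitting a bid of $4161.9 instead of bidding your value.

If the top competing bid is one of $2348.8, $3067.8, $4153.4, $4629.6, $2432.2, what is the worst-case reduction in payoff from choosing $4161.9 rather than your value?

$2348.8: same outcome either way → loss $0.
$3067.8: truthful gives $0, deviation gives −$342.5 → loss $342.5.
$4153.4: truthful gives $0, deviation gives −$1428.1 → loss $1428.1.
$4629.6: same outcome either way → loss $0.
$2432.2: same outcome either way → loss $0.
Maximum loss: $1428.1.

$1428.1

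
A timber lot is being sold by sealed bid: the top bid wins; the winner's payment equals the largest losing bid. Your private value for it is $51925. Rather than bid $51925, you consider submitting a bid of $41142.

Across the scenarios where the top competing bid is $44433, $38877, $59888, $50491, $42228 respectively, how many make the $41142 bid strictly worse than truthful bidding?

The deviation hurts exactly when the highest competing bid lies strictly between $41142 and $51925 — underbidding then forfeits a profitable win.
$44433: inside the interval → strictly worse (loss $7492).
$38877: below both → same outcome either way.
$59888: above both → same outcome either way.
$50491: inside the interval → strictly worse (loss $1434).
$42228: inside the interval → strictly worse (loss $9697).
Count: 3.

3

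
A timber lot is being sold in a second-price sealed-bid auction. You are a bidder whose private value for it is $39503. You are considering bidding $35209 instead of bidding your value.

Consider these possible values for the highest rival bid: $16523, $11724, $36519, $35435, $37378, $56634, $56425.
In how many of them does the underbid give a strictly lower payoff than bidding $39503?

The deviation hurts exactly when the highest competing bid lies strictly between $35209 and $39503 — underbidding then forfeits a profitable win.
$16523: below both → same outcome either way.
$11724: below both → same outcome either way.
$36519: inside the interval → strictly worse (loss $2984).
$35435: inside the interval → strictly worse (loss $4068).
$37378: inside the interval → strictly worse (loss $2125).
$56634: above both → same outcome either way.
$56425: above both → same outcome either way.
Count: 3.

3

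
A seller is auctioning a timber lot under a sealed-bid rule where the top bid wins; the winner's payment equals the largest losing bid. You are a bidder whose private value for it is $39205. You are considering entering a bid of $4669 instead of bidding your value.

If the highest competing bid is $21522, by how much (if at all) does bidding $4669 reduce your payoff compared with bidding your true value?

Bidding your value $39205: you win (since $39205 > $21522) and pay $21522. Payoff $17683.
Bidding $4669: you lose. Payoff $0.
The competing bid $21522 lies between your shaded bid and your value, so underbidding forfeits an item you could have won at a profitable price.
Loss from deviating = $17683 − ($0) = $17683.

$17683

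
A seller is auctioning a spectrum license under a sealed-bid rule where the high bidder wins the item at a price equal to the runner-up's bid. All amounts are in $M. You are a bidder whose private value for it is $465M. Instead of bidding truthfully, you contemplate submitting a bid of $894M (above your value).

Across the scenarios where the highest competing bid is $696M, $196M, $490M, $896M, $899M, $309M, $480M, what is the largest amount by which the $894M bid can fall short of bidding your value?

$231M

$696M: truthful gives $0M, deviation gives −$231M → loss $231M.
$196M: same outcome either way → loss $0M.
$490M: truthful gives $0M, deviation gives −$25M → loss $25M.
$896M: same outcome either way → loss $0M.
$899M: same outcome either way → loss $0M.
$309M: same outcome either way → loss $0M.
$480M: truthful gives $0M, deviation gives −$15M → loss $15M.
Maximum loss: $231M.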